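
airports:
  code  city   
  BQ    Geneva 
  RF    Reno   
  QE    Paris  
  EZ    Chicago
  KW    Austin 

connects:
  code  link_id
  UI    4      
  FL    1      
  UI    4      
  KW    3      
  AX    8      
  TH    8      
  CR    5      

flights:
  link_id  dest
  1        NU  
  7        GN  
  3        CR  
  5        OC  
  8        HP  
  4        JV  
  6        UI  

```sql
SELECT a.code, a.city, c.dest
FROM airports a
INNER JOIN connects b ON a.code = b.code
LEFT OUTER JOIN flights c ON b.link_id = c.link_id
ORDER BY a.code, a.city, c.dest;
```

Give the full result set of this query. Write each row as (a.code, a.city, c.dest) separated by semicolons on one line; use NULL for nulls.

(KW, Austin, CR)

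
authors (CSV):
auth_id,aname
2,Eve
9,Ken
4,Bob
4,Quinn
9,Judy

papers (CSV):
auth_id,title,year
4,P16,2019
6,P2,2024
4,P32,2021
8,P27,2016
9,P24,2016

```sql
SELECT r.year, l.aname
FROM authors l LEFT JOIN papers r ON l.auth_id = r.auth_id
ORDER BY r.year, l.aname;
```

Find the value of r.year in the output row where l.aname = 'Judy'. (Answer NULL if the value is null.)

LEFT JOIN keeps every row from `authors`; unmatched rows get NULL for `papers`'s columns.
Matching on l.auth_id = r.auth_id.
Matched pairs: 6; unmatched l rows kept: 1.

2016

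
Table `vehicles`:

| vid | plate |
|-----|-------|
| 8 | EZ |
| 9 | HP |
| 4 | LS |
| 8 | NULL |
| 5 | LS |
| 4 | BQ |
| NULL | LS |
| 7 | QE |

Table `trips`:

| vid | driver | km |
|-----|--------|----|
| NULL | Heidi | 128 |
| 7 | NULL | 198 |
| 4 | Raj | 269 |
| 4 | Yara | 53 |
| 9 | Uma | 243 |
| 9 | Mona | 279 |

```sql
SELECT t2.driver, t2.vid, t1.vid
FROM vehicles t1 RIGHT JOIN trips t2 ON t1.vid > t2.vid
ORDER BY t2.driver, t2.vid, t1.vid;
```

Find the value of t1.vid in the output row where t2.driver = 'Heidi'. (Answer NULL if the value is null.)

NULL

RIGHT JOIN keeps every row from `trips`; unmatched rows get NULL for `vehicles`'s columns.
Matching on t1.vid > t2.vid. A NULL in a compared column never satisfies the condition.
Matched pairs: 13; unmatched t2 rows kept: 3.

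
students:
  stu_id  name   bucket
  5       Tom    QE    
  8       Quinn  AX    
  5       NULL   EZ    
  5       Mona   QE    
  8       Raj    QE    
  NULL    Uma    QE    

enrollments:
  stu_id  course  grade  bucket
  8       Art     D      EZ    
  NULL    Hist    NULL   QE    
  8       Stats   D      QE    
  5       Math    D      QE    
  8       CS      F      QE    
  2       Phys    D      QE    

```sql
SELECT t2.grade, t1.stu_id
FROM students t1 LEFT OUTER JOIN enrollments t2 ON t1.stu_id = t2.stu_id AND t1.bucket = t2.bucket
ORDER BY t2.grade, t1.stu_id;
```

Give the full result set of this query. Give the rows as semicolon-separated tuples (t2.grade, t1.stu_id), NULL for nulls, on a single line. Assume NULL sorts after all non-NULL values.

LEFT JOIN keeps every row from `students`; unmatched rows get NULL for `enrollments`'s columns.
Matching on t1.stu_id = t2.stu_id AND t1.bucket = t2.bucket. A NULL in a compared column never satisfies the condition.
Matched pairs: 4; unmatched t1 rows kept: 3.

(D, 5); (D, 5); (D, 8); (F, 8); (NULL, 5); (NULL, 8); (NULL, NULL)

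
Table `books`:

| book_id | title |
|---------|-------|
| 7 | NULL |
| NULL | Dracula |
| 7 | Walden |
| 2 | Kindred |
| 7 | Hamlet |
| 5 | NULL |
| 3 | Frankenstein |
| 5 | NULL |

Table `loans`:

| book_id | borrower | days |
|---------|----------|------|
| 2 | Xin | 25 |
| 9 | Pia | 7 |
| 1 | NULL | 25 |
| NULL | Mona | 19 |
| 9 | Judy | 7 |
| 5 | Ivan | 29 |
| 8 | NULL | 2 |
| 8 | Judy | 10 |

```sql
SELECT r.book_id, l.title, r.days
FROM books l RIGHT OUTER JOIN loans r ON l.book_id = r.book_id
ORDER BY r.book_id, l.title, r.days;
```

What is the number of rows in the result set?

RIGHT JOIN keeps every row from `loans`; unmatched rows get NULL for `books`'s columns.
Matching on l.book_id = r.book_id. A NULL in a compared column never satisfies the condition.
Matched pairs: 3; unmatched r rows kept: 6.
Total: 3 matched + 6 padded = 9 rows.

9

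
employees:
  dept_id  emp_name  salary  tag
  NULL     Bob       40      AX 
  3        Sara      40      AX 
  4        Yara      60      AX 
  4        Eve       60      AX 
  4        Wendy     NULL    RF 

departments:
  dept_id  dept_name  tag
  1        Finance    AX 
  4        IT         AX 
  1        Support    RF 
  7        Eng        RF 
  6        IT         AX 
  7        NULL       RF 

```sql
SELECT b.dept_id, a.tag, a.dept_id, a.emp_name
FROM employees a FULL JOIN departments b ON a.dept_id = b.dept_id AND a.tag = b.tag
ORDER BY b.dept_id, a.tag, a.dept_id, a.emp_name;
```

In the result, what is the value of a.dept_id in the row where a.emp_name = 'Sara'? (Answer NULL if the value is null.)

3

FULL OUTER JOIN keeps every row from both sides; unmatched rows get NULL for the other side's columns.
Matching on a.dept_id = b.dept_id AND a.tag = b.tag. A NULL in a compared column never satisfies the condition.
Matched pairs: 2; unmatched a rows kept: 3; unmatched b rows kept: 5.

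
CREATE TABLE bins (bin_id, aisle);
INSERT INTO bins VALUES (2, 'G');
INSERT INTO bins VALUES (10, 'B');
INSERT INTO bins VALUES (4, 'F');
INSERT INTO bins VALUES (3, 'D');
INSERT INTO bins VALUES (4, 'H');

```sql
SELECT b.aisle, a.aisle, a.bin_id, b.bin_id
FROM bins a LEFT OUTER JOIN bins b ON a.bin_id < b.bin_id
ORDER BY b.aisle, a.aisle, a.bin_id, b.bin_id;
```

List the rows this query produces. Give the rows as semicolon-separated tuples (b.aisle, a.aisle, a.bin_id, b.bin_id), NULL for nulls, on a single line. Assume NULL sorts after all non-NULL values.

(B, D, 3, 10); (B, F, 4, 10); (B, G, 2, 10); (B, H, 4, 10); (D, G, 2, 3); (F, D, 3, 4); (F, G, 2, 4); (H, D, 3, 4); (H, G, 2, 4); (NULL, B, 10, NULL)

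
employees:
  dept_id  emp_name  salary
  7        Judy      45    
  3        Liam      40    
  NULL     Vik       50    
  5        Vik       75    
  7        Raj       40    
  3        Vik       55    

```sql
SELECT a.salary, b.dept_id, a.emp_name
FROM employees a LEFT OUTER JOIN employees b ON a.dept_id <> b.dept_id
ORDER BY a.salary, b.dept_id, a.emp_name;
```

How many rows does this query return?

17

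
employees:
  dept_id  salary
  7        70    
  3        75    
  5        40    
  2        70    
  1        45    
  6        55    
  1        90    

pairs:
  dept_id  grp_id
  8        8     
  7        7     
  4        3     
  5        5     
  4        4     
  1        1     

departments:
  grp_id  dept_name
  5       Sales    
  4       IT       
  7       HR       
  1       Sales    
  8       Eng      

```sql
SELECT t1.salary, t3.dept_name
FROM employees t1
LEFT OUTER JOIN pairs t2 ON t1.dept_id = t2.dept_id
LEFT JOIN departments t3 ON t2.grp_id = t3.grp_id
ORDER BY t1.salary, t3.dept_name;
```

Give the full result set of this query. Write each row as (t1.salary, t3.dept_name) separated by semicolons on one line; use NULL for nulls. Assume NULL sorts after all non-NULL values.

Step 1 — t1 LEFT JOIN t2 on dept_id → 7 row(s).
Then LEFT JOIN `departments t3` on grp_id: each of those 7 rows is kept; rows whose t2.grp_id has no match in t3 get NULL for t3's columns.

(40, Sales); (45, Sales); (55, NULL); (70, HR); (70, NULL); (75, NULL); (90, Sales)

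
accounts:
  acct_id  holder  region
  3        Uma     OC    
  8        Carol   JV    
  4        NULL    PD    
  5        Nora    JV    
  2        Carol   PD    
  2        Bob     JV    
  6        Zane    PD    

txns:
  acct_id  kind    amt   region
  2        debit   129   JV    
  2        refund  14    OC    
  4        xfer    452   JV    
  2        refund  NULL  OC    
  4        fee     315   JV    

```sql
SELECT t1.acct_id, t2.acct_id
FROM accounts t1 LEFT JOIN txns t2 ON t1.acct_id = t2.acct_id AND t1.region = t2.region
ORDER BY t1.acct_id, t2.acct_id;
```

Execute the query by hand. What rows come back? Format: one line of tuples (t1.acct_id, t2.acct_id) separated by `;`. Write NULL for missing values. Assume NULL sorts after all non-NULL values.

(2, 2); (2, NULL); (3, NULL); (4, NULL); (5, NULL); (6, NULL); (8, NULL)

LEFT JOIN keeps every row from `accounts`; unmatched rows get NULL for `txns`'s columns.
Matching on t1.acct_id = t2.acct_id AND t1.region = t2.region.
- acct_id=3, region=OC: no t2 row matches, row kept with t2 columns NULL.
- acct_id=8, region=JV: no t2 row matches, row kept with t2 columns NULL.
- acct_id=4, region=PD: no t2 row matches, row kept with t2 columns NULL.
- acct_id=5, region=JV: no t2 row matches, row kept with t2 columns NULL.
- acct_id=2, region=PD: no t2 row matches, row kept with t2 columns NULL.
- acct_id=2, region=JV: 1 matching t2 row(s), so 1 row(s) emitted.
- acct_id=6, region=PD: no t2 row matches, row kept with t2 columns NULL.
After projecting and ordering:
t1.acct_id | t2.acct_id
2 | 2
2 | NULL
3 | NULL
4 | NULL
5 | NULL
6 | NULL
8 | NULL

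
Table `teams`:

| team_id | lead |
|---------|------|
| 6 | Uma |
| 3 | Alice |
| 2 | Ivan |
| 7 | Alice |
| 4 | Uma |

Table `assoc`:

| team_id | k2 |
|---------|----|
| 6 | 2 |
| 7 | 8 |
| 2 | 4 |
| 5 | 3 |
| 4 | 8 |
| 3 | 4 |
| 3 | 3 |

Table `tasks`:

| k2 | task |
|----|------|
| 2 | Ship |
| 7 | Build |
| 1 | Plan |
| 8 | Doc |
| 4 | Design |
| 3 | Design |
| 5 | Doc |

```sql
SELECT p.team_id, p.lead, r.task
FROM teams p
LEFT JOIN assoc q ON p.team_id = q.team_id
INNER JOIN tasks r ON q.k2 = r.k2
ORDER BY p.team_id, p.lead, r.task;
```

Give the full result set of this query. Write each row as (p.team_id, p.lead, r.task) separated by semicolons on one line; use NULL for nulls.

(2, Ivan, Design); (3, Alice, Design); (3, Alice, Design); (4, Uma, Doc); (6, Uma, Ship); (7, Alice, Doc)

Step 1 — p LEFT JOIN q on team_id → 6 row(s).
Then INNER JOIN `tasks r` on k2: keep only rows whose q.k2 appears in r.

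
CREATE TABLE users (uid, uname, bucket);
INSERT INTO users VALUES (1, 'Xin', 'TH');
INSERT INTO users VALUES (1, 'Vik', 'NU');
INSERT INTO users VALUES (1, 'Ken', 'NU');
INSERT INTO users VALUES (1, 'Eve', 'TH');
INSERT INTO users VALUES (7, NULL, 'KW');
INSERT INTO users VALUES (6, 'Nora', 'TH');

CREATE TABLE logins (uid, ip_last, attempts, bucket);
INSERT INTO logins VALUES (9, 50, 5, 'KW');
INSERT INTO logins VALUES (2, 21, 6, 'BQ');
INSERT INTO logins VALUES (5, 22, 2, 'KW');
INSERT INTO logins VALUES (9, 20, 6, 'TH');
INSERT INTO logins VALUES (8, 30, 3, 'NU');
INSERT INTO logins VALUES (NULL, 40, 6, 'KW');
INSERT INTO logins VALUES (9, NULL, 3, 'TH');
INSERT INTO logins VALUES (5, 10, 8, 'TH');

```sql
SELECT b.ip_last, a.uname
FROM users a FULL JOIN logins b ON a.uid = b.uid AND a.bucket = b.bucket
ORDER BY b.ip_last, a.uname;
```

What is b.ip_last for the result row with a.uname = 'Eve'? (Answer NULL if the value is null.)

FULL OUTER JOIN keeps every row from both sides; unmatched rows get NULL for the other side's columns.
Matching on a.uid = b.uid AND a.bucket = b.bucket. A NULL in a compared column never satisfies the condition.
Matched pairs: 0; unmatched a rows kept: 6; unmatched b rows kept: 8.

NULL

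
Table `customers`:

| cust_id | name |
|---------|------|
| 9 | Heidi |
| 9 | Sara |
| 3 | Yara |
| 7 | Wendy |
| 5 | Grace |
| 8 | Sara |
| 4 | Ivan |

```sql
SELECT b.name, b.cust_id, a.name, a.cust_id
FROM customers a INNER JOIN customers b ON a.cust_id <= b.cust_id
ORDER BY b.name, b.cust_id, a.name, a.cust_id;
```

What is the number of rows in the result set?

INNER JOIN keeps only pairs where the ON condition holds.
Matching on a.cust_id <= b.cust_id.
- a row (cust_id=9): matches 2 b row(s) → 2 output row(s).
- a row (cust_id=9): matches 2 b row(s) → 2 output row(s).
- a row (cust_id=3): matches 7 b row(s) → 7 output row(s).
- a row (cust_id=7): matches 4 b row(s) → 4 output row(s).
- a row (cust_id=5): matches 5 b row(s) → 5 output row(s).
- a row (cust_id=8): matches 3 b row(s) → 3 output row(s).
- a row (cust_id=4): matches 6 b row(s) → 6 output row(s).
Total: 29 rows.

29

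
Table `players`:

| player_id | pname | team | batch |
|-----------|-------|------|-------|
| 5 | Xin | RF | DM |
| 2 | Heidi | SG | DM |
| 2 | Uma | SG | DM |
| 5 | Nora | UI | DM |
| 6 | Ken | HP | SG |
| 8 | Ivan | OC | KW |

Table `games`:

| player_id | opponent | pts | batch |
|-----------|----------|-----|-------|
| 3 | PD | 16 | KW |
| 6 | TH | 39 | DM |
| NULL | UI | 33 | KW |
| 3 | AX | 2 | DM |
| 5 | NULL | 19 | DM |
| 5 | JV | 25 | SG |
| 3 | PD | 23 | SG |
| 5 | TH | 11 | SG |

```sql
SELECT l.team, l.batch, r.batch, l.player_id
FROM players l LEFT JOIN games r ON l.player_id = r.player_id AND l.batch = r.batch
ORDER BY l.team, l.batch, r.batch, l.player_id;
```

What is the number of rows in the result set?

6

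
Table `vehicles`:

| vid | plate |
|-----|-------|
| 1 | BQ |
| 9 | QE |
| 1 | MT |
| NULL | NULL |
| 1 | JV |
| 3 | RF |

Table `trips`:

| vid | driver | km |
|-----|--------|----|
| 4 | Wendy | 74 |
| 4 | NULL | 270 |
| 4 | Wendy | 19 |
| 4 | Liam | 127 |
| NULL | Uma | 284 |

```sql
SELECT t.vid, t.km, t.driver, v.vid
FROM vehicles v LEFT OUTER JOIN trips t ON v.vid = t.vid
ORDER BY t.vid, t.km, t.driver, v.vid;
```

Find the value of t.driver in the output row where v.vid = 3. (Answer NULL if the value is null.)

LEFT JOIN keeps every row from `vehicles`; unmatched rows get NULL for `trips`'s columns.
Matching on v.vid = t.vid. A NULL in a compared column never satisfies the condition.
Matched pairs: 0; unmatched v rows kept: 6.

NULL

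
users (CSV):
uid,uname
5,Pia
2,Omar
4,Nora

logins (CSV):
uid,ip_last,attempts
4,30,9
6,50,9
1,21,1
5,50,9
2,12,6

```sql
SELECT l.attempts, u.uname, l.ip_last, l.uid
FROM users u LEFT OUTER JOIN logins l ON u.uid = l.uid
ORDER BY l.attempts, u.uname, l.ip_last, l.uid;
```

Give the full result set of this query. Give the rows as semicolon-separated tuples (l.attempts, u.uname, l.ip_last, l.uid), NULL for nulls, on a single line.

LEFT JOIN keeps every row from `users`; unmatched rows get NULL for `logins`'s columns.
Matching on u.uid = l.uid.
- u[0] uid=5 → 1 match(es) in l → 1 row(s).
- u[1] uid=2 → 1 match(es) in l → 1 row(s).
- u[2] uid=4 → 1 match(es) in l → 1 row(s).
After projecting and ordering:
l.attempts | u.uname | l.ip_last | l.uid
6 | Omar | 12 | 2
9 | Nora | 30 | 4
9 | Pia | 50 | 5

(6, Omar, 12, 2); (9, Nora, 30, 4); (9, Pia, 50, 5)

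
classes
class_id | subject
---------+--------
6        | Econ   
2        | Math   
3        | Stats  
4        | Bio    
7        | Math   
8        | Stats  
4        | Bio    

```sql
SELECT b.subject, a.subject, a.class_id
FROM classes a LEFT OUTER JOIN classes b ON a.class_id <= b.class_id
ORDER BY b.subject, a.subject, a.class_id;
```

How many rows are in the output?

29

LEFT JOIN keeps every row from `classes a`; unmatched rows get NULL for `classes b`'s columns.
Matching on a.class_id <= b.class_id.
- a (class_id=6) pairs with 3 row(s) of b.
- a (class_id=2) pairs with 7 row(s) of b.
- a (class_id=3) pairs with 6 row(s) of b.
- a (class_id=4) pairs with 5 row(s) of b.
- a (class_id=7) pairs with 2 row(s) of b.
- a (class_id=8) pairs with 1 row(s) of b.
- a (class_id=4) pairs with 5 row(s) of b.
Total: 29 rows.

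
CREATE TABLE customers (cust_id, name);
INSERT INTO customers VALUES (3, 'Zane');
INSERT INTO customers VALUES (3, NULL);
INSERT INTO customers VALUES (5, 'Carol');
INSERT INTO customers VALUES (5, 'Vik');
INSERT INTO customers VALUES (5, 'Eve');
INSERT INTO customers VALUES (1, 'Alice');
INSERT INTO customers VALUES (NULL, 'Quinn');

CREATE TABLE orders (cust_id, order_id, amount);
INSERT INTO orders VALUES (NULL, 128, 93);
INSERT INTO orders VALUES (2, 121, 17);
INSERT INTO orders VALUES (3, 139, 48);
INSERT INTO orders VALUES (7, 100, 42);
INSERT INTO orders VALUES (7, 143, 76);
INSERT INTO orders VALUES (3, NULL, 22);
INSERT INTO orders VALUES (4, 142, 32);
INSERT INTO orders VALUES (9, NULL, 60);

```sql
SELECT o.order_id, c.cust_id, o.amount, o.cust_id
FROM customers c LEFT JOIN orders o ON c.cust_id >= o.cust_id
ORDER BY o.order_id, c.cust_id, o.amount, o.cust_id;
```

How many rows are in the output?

LEFT JOIN keeps every row from `customers`; unmatched rows get NULL for `orders`'s columns.
Matching on c.cust_id >= o.cust_id. A NULL in a compared column never satisfies the condition.
- c (cust_id=3) pairs with 3 row(s) of o.
- c (cust_id=3) pairs with 3 row(s) of o.
- c (cust_id=5) pairs with 4 row(s) of o.
- c (cust_id=5) pairs with 4 row(s) of o.
- c (cust_id=5) pairs with 4 row(s) of o.
- c (cust_id=1) has no partner → padded with NULL.
- c (cust_id=NULL) has no partner → padded with NULL.
Total: 18 matched + 2 padded = 20 rows.

20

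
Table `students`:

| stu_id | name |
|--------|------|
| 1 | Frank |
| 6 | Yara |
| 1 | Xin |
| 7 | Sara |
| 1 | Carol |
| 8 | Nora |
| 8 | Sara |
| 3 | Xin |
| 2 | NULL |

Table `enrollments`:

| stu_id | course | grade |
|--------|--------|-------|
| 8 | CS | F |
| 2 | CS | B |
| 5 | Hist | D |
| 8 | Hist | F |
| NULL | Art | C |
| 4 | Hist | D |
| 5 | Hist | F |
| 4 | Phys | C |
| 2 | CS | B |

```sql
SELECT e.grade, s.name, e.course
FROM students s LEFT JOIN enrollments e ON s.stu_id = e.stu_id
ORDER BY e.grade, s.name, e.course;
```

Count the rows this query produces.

LEFT JOIN keeps every row from `students`; unmatched rows get NULL for `enrollments`'s columns.
Matching on s.stu_id = e.stu_id. A NULL in a compared column never satisfies the condition.
Matched pairs: 6; unmatched s rows kept: 6.
Total: 6 matched + 6 padded = 12 rows.

12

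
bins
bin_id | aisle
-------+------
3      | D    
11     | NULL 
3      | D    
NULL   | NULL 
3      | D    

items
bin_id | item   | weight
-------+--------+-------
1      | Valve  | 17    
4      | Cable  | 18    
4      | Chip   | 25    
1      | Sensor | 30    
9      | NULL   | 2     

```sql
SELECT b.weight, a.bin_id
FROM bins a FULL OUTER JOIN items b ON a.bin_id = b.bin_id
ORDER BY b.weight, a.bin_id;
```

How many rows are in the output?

FULL OUTER JOIN keeps every row from both sides; unmatched rows get NULL for the other side's columns.
Matching on a.bin_id = b.bin_id. A NULL in a compared column never satisfies the condition.
Matched pairs: 0; unmatched a rows kept: 5; unmatched b rows kept: 5.
Total: 0 matched + 10 padded = 10 rows.

10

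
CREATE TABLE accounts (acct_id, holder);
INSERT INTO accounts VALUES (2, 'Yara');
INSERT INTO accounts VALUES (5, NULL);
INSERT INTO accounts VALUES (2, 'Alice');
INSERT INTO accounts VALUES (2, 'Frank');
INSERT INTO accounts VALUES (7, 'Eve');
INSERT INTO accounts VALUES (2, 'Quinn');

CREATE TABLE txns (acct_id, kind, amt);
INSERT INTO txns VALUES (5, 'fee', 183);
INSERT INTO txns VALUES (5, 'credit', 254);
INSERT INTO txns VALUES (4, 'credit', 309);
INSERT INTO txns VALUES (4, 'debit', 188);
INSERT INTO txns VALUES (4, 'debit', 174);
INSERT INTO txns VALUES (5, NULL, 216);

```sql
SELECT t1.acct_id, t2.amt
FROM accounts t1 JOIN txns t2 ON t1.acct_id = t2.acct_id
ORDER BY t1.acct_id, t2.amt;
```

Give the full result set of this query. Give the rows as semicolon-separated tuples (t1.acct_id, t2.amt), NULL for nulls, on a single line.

INNER JOIN keeps only pairs where the ON condition holds.
Matching on t1.acct_id = t2.acct_id.
Matched pairs: 3.

(5, 183); (5, 216); (5, 254)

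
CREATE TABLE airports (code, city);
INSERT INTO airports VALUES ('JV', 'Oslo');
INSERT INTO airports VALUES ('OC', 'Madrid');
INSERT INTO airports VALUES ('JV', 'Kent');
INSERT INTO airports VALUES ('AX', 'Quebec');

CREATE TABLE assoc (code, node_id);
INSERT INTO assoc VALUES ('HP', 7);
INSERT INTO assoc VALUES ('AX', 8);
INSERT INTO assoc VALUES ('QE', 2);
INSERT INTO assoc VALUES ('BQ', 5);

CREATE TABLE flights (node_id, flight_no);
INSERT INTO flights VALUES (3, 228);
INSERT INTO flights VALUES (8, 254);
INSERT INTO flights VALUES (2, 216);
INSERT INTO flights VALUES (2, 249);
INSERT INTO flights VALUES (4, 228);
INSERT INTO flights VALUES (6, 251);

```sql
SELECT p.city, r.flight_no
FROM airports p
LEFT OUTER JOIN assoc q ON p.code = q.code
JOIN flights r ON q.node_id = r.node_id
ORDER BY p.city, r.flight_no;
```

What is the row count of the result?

1

Evaluate left to right. First `airports p LEFT JOIN assoc q` on code: 4 row(s).
Then INNER JOIN `flights r` on node_id: keep only rows whose q.node_id appears in r.
Result: 1 row(s).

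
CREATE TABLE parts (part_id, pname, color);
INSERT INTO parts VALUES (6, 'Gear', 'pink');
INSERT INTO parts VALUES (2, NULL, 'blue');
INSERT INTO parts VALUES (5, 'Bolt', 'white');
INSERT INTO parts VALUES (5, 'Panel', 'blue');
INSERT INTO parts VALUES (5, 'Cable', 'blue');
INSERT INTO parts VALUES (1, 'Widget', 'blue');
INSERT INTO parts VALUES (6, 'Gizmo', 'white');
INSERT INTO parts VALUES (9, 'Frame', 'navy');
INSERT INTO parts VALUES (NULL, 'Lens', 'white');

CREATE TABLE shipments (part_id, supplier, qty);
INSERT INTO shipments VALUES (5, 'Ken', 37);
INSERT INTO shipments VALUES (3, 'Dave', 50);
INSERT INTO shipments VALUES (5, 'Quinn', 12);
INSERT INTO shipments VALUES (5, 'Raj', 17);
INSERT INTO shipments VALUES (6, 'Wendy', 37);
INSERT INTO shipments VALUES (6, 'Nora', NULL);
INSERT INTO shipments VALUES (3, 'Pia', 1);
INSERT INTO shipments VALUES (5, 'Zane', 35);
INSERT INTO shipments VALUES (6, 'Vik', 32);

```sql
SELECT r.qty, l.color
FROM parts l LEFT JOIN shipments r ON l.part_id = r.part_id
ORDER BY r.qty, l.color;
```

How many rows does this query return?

LEFT JOIN keeps every row from `parts`; unmatched rows get NULL for `shipments`'s columns.
Matching on l.part_id = r.part_id. A NULL in a compared column never satisfies the condition.
- l row (part_id=6): matches 3 r row(s) → 3 output row(s).
- l row (part_id=2): no match → kept, r columns NULL.
- l row (part_id=5): matches 4 r row(s) → 4 output row(s).
- l row (part_id=5): matches 4 r row(s) → 4 output row(s).
- l row (part_id=5): matches 4 r row(s) → 4 output row(s).
- l row (part_id=1): no match → kept, r columns NULL.
- l row (part_id=6): matches 3 r row(s) → 3 output row(s).
- l row (part_id=9): no match → kept, r columns NULL.
- l row (part_id=NULL): no match → kept, r columns NULL.
Total: 18 matched + 4 padded = 22 rows.

22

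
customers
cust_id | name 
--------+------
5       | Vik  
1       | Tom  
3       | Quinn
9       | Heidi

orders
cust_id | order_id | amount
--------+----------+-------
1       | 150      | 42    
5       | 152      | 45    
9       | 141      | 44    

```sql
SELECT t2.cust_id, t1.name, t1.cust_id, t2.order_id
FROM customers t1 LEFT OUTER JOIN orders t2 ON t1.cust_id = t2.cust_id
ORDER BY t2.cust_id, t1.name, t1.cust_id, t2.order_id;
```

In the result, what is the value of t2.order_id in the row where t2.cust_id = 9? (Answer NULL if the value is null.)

141

LEFT JOIN keeps every row from `customers`; unmatched rows get NULL for `orders`'s columns.
Matching on t1.cust_id = t2.cust_id.
- t1[0] cust_id=5 → 1 match(es) in t2 → 1 row(s).
- t1[1] cust_id=1 → 1 match(es) in t2 → 1 row(s).
- t1[2] cust_id=3 → no match; kept with NULLs on the t2 side.
- t1[3] cust_id=9 → 1 match(es) in t2 → 1 row(s).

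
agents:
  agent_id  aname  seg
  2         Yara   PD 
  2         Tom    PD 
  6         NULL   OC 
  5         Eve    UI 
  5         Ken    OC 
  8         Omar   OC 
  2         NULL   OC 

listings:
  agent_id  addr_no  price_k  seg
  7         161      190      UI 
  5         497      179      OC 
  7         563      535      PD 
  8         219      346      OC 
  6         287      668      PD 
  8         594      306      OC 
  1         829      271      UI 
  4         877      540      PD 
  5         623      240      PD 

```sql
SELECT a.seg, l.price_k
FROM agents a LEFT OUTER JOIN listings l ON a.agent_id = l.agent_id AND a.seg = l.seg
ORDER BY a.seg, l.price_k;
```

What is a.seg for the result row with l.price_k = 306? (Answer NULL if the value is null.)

LEFT JOIN keeps every row from `agents`; unmatched rows get NULL for `listings`'s columns.
Matching on a.agent_id = l.agent_id AND a.seg = l.seg.
Matched pairs: 3; unmatched a rows kept: 5.

OC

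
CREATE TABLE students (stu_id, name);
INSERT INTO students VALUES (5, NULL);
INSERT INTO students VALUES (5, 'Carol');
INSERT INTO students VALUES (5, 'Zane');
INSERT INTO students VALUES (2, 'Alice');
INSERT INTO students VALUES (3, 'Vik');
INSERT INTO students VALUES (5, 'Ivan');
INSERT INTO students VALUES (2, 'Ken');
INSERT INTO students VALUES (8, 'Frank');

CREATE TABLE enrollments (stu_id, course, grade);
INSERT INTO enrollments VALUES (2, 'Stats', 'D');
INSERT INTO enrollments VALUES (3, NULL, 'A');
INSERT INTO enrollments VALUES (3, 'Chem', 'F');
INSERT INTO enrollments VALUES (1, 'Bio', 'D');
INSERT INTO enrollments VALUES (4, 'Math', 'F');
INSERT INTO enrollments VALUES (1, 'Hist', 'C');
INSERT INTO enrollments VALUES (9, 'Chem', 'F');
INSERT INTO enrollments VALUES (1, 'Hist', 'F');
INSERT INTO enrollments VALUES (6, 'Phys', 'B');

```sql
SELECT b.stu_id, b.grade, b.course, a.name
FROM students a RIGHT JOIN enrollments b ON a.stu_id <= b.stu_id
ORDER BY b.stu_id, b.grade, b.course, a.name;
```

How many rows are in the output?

RIGHT JOIN keeps every row from `enrollments`; unmatched rows get NULL for `students`'s columns.
Matching on a.stu_id <= b.stu_id.
- stu_id=5: 2 matching b row(s), so 2 row(s) emitted.
- stu_id=5: 2 matching b row(s), so 2 row(s) emitted.
- stu_id=5: 2 matching b row(s), so 2 row(s) emitted.
- stu_id=2: 6 matching b row(s), so 6 row(s) emitted.
- stu_id=3: 5 matching b row(s), so 5 row(s) emitted.
- stu_id=5: 2 matching b row(s), so 2 row(s) emitted.
- stu_id=2: 6 matching b row(s), so 6 row(s) emitted.
- stu_id=8: 1 matching b row(s), so 1 row(s) emitted.
- 3 row(s) from b found no a partner → padded with NULL.
Total: 26 matched + 3 padded = 29 rows.

29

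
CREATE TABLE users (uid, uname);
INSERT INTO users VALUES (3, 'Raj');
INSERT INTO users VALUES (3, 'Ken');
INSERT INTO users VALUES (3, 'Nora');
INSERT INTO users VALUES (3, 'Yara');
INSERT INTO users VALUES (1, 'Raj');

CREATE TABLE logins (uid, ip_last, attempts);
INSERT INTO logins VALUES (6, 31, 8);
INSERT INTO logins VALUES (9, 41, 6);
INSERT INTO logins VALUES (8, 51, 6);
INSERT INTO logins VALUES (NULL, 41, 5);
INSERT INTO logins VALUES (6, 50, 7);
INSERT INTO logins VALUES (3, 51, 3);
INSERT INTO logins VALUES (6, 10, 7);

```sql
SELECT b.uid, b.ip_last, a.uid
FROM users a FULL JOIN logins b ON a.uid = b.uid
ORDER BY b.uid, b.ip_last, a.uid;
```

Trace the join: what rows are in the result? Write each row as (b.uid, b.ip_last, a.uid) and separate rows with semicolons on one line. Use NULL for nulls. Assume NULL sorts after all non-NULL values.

(3, 51, 3); (3, 51, 3); (3, 51, 3); (3, 51, 3); (6, 10, NULL); (6, 31, NULL); (6, 50, NULL); (8, 51, NULL); (9, 41, NULL); (NULL, 41, NULL); (NULL, NULL, 1)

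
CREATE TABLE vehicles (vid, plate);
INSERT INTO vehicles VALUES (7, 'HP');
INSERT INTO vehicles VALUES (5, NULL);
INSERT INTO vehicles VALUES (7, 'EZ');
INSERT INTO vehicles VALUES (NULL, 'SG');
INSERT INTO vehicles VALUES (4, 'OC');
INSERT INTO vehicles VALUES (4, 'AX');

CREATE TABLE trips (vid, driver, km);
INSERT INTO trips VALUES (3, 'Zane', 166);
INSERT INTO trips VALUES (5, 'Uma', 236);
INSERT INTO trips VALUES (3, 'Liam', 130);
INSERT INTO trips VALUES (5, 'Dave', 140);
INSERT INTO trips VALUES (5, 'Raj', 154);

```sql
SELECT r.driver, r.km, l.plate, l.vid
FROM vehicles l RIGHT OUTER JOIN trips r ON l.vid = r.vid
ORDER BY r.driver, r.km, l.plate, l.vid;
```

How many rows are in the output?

RIGHT JOIN keeps every row from `trips`; unmatched rows get NULL for `vehicles`'s columns.
Matching on l.vid = r.vid. A NULL in a compared column never satisfies the condition.
Matched pairs: 3; unmatched r rows kept: 2.
Total: 3 matched + 2 padded = 5 rows.

5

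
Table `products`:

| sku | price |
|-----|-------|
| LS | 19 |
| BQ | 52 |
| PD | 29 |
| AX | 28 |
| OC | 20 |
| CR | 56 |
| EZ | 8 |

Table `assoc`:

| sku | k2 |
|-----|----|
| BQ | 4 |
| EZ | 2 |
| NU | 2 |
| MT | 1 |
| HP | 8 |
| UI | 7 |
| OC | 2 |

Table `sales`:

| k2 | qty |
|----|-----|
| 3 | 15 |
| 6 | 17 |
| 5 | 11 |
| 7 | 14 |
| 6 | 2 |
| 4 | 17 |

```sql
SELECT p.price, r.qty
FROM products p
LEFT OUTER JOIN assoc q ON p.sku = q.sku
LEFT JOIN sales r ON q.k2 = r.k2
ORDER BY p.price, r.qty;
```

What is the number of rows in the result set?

Joins associate left-to-right: products LEFT JOIN assoc on sku gives 7 intermediate row(s).
Then LEFT JOIN `sales r` on k2: each of those 7 rows is kept; rows whose q.k2 has no match in r get NULL for r's columns.
Result: 7 row(s).

7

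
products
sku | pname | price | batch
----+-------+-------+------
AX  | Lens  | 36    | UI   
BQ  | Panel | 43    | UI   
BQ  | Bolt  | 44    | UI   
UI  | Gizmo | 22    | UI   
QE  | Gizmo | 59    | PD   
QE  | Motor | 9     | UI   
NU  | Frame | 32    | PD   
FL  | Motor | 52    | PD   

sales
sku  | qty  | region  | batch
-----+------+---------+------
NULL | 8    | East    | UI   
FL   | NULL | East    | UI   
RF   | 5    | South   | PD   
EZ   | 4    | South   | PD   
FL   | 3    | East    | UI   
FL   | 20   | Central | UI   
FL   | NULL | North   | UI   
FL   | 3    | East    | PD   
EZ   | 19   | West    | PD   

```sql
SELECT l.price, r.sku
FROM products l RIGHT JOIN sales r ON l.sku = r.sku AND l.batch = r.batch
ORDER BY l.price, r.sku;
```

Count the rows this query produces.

9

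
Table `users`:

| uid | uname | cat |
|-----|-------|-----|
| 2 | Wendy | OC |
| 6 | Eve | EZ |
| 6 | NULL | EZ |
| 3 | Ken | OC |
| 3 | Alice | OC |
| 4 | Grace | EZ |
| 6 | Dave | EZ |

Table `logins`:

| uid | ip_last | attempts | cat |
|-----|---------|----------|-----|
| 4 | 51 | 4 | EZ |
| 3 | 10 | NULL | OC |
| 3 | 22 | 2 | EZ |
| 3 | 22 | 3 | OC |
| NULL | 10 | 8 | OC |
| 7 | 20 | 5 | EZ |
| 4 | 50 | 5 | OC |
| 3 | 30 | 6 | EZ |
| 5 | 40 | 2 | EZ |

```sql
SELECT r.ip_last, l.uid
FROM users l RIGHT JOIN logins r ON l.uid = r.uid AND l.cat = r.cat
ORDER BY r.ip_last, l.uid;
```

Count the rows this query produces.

RIGHT JOIN keeps every row from `logins`; unmatched rows get NULL for `users`'s columns.
Matching on l.uid = r.uid AND l.cat = r.cat. A NULL in a compared column never satisfies the condition.
Matched pairs: 5; unmatched r rows kept: 6.
Total: 5 matched + 6 padded = 11 rows.

11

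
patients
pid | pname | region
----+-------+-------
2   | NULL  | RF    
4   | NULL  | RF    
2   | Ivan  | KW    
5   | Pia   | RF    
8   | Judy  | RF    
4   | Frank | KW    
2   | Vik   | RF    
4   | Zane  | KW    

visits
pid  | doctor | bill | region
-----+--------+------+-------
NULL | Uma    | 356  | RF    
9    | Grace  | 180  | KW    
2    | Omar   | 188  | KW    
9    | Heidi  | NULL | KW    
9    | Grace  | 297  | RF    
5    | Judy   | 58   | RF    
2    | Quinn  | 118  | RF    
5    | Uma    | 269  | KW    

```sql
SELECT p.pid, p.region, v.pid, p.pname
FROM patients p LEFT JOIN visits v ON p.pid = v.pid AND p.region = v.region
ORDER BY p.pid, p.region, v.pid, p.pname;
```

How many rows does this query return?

LEFT JOIN keeps every row from `patients`; unmatched rows get NULL for `visits`'s columns.
Matching on p.pid = v.pid AND p.region = v.region. A NULL in a compared column never satisfies the condition.
- p row (pid=2, region=RF): matches 1 v row(s) → 1 output row(s).
- p row (pid=4, region=RF): no match → kept, v columns NULL.
- p row (pid=2, region=KW): matches 1 v row(s) → 1 output row(s).
- p row (pid=5, region=RF): matches 1 v row(s) → 1 output row(s).
- p row (pid=8, region=RF): no match → kept, v columns NULL.
- p row (pid=4, region=KW): no match → kept, v columns NULL.
- p row (pid=2, region=RF): matches 1 v row(s) → 1 output row(s).
- p row (pid=4, region=KW): no match → kept, v columns NULL.
Total: 4 matched + 4 padded = 8 rows.

8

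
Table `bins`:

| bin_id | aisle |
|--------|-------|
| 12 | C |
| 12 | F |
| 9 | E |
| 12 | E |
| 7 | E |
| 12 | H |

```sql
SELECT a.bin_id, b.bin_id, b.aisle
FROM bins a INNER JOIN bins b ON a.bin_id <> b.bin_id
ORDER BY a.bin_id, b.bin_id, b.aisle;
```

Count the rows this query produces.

18

INNER JOIN keeps only pairs where the ON condition holds.
Matching on a.bin_id <> b.bin_id.
- a (bin_id=12) pairs with 2 row(s) of b.
- a (bin_id=12) pairs with 2 row(s) of b.
- a (bin_id=9) pairs with 5 row(s) of b.
- a (bin_id=12) pairs with 2 row(s) of b.
- a (bin_id=7) pairs with 5 row(s) of b.
- a (bin_id=12) pairs with 2 row(s) of b.
Total: 18 rows.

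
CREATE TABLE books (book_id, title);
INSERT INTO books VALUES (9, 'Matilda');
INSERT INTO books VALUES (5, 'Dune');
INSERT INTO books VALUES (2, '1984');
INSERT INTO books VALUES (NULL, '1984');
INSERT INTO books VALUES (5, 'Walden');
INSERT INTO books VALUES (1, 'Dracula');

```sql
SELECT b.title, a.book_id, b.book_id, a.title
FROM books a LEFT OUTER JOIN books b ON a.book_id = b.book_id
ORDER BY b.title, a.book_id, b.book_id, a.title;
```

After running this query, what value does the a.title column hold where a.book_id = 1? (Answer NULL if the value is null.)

Dracula

LEFT JOIN keeps every row from `books a`; unmatched rows get NULL for `books b`'s columns.
Matching on a.book_id = b.book_id. A NULL in a compared column never satisfies the condition.
- a[0] book_id=9 → 1 match(es) in b → 1 row(s).
- a[1] book_id=5 → 2 match(es) in b → 2 row(s).
- a[2] book_id=2 → 1 match(es) in b → 1 row(s).
- a[3] book_id=NULL → no match; kept with NULLs on the b side.
- a[4] book_id=5 → 2 match(es) in b → 2 row(s).
- a[5] book_id=1 → 1 match(es) in b → 1 row(s).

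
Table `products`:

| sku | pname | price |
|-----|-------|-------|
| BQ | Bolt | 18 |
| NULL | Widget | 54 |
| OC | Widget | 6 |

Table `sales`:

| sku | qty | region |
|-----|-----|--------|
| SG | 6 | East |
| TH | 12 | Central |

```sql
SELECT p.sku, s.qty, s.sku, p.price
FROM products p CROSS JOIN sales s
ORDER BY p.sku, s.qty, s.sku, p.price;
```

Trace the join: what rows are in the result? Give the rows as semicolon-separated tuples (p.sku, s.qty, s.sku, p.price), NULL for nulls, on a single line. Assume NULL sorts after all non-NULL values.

(BQ, 6, SG, 18); (BQ, 12, TH, 18); (OC, 6, SG, 6); (OC, 12, TH, 6); (NULL, 6, SG, 54); (NULL, 12, TH, 54)

CROSS JOIN pairs every row of `products` with every row of `sales`: 3 × 2 = 6 rows.
After projecting and ordering:
p.sku | s.qty | s.sku | p.price
BQ | 6 | SG | 18
BQ | 12 | TH | 18
OC | 6 | SG | 6
OC | 12 | TH | 6
NULL | 6 | SG | 54
NULL | 12 | TH | 54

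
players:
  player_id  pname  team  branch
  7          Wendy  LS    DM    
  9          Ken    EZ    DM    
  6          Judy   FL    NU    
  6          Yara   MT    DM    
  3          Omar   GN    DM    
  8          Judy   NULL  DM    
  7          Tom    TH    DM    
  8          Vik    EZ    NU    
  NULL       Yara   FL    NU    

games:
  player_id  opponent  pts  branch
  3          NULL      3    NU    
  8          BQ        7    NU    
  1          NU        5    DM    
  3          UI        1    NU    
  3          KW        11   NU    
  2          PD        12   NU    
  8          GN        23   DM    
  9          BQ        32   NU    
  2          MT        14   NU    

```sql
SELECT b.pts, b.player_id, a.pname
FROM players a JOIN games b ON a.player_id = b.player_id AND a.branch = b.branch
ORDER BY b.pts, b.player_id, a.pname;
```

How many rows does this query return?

2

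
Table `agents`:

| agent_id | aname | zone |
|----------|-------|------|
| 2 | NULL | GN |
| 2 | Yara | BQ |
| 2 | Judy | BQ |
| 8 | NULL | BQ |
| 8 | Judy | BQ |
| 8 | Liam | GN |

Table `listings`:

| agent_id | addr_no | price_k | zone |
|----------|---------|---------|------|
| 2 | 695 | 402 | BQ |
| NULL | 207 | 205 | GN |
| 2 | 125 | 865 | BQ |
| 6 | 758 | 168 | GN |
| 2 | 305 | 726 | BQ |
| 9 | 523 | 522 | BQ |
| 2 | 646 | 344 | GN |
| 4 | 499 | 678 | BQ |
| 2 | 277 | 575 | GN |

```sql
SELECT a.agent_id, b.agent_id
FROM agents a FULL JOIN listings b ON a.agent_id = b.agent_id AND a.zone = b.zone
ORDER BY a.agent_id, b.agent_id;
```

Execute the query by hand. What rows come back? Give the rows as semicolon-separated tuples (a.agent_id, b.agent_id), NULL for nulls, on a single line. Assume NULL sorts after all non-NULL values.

FULL OUTER JOIN keeps every row from both sides; unmatched rows get NULL for the other side's columns.
Matching on a.agent_id = b.agent_id AND a.zone = b.zone. A NULL in a compared column never satisfies the condition.
- a[0] agent_id=2, zone=GN → 2 match(es) in b → 2 row(s).
- a[1] agent_id=2, zone=BQ → 3 match(es) in b → 3 row(s).
- a[2] agent_id=2, zone=BQ → 3 match(es) in b → 3 row(s).
- a[3] agent_id=8, zone=BQ → no match; kept with NULLs on the b side.
- a[4] agent_id=8, zone=BQ → no match; kept with NULLs on the b side.
- a[5] agent_id=8, zone=GN → no match; kept with NULLs on the b side.
- 4 row(s) from b found no a partner → padded with NULL.

(2, 2); (2, 2); (2, 2); (2, 2); (2, 2); (2, 2); (2, 2); (2, 2); (8, NULL); (8, NULL); (8, NULL); (NULL, 4); (NULL, 6); (NULL, 9); (NULL, NULL)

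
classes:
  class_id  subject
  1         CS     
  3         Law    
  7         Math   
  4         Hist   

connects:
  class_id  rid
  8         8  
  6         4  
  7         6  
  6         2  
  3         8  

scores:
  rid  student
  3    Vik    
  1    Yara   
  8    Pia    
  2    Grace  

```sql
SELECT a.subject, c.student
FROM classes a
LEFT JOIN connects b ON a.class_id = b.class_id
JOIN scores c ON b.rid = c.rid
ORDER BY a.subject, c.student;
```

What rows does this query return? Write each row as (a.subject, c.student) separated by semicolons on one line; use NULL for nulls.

(Law, Pia)

Step 1 — a LEFT JOIN b on class_id → 4 row(s).
Then INNER JOIN `scores c` on rid: keep only rows whose b.rid appears in c.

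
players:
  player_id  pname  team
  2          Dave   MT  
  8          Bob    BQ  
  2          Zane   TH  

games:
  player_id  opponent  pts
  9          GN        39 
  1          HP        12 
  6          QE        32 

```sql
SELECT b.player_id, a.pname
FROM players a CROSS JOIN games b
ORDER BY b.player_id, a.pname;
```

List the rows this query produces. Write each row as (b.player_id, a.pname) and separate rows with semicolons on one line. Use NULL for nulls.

(1, Bob); (1, Dave); (1, Zane); (6, Bob); (6, Dave); (6, Zane); (9, Bob); (9, Dave); (9, Zane)

CROSS JOIN pairs every row of `players` with every row of `games`: 3 × 3 = 9 rows.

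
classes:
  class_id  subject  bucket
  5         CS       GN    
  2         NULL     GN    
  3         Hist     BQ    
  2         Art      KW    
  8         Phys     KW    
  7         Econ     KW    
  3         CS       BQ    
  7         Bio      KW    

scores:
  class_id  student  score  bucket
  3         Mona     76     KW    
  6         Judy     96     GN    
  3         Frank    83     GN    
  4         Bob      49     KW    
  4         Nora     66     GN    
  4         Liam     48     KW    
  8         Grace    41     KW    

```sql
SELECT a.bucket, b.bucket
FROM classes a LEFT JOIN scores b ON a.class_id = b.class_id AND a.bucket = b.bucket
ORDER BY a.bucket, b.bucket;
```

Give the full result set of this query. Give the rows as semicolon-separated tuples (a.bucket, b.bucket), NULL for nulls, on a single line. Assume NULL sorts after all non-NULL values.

(BQ, NULL); (BQ, NULL); (GN, NULL); (GN, NULL); (KW, KW); (KW, NULL); (KW, NULL); (KW, NULL)

LEFT JOIN keeps every row from `classes`; unmatched rows get NULL for `scores`'s columns.
Matching on a.class_id = b.class_id AND a.bucket = b.bucket.
- a (class_id=5, bucket=GN) has no partner → padded with NULL.
- a (class_id=2, bucket=GN) has no partner → padded with NULL.
- a (class_id=3, bucket=BQ) has no partner → padded with NULL.
- a (class_id=2, bucket=KW) has no partner → padded with NULL.
- a (class_id=8, bucket=KW) pairs with 1 row(s) of b.
- a (class_id=7, bucket=KW) has no partner → padded with NULL.
- a (class_id=3, bucket=BQ) has no partner → padded with NULL.
- a (class_id=7, bucket=KW) has no partner → padded with NULL.
After projecting and ordering:
a.bucket | b.bucket
BQ | NULL
BQ | NULL
GN | NULL
GN | NULL
KW | KW
KW | NULL
KW | NULL
KW | NULL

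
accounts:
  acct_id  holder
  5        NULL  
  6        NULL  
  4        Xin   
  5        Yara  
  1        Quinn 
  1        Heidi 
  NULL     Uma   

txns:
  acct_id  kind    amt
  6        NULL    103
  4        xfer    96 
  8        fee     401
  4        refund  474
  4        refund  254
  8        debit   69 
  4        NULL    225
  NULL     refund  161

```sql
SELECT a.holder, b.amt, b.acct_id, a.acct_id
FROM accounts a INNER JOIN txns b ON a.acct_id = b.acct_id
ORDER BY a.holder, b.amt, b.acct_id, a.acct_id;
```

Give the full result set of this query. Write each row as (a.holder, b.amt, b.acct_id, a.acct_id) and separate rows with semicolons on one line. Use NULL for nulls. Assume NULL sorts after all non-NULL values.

INNER JOIN keeps only pairs where the ON condition holds.
Matching on a.acct_id = b.acct_id. A NULL in a compared column never satisfies the condition.
Matched pairs: 5.

(Xin, 96, 4, 4); (Xin, 225, 4, 4); (Xin, 254, 4, 4); (Xin, 474, 4, 4); (NULL, 103, 6, 6)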